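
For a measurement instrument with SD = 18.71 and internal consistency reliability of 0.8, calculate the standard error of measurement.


SEM = SD * sqrt(1 - rxx)
SEM = 18.71 * sqrt(1 - 0.8)
SEM = 18.71 * sqrt(0.2) = 18.71 * 0.447214
SEM = 8.3674

8.3674


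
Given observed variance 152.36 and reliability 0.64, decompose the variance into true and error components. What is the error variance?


var_true = rxx * var_obs = 0.64 * 152.36 = 97.5104
var_error = var_obs - var_true
var_error = 152.36 - 97.5104
var_error = 54.8496

54.8496


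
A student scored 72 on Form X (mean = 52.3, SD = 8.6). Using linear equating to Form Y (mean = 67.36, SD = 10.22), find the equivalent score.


slope = SD_Y / SD_X = 10.22 / 8.6 ~ 1.1884
intercept = mean_Y - slope * mean_X = 67.36 - (10.22 / 8.6) * 52.3 ~ 5.2081
Y = slope * X + intercept. To avoid rounding drift from the rounded slope/intercept, evaluate the equivalent form Y = mean_Y + SD_Y * (X - mean_X) / SD_X at full precision:
Y = 67.36 + 10.22 * (72 - 52.3) / 8.6
Y = 67.36 + 10.22 * 19.7 / 8.6
Y = 67.36 + 201.334 / 8.6
Y = 67.36 + 23.4109
Y = 90.7709

90.7709


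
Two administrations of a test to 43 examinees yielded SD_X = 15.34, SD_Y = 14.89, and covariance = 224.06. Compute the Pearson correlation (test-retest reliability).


r = cov(X,Y) / (SD_X * SD_Y)
r = 224.06 / (15.34 * 14.89)
r = 224.06 / 228.4126
r = 0.9809

0.9809


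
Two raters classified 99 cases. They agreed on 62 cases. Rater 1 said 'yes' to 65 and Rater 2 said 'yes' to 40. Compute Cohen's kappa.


P_o = 62/99 = 0.626263
P_e = (65*40 + 34*59) / 9801 = 0.469952
kappa = (P_o - P_e) / (1 - P_e)
kappa = (0.626263 - 0.469952) / (1 - 0.469952)
kappa = 0.2949

0.2949


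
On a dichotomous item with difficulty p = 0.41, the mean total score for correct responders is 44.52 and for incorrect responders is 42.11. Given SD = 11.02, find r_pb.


q = 1 - p = 0.59
rpb = ((M1 - M0) / SD) * sqrt(p * q)
rpb = ((44.52 - 42.11) / 11.02) * sqrt(0.41 * 0.59)
rpb = 0.1076

0.1076


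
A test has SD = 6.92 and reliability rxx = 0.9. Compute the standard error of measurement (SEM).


SEM = SD * sqrt(1 - rxx)
SEM = 6.92 * sqrt(1 - 0.9)
SEM = 6.92 * sqrt(0.1) = 6.92 * 0.316228
SEM = 2.1883

2.1883


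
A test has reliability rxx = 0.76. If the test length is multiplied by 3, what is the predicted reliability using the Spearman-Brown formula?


r_new = (n * rxx) / (1 + (n-1) * rxx)
r_new = (3 * 0.76) / (1 + 2 * 0.76)
r_new = 2.28 / 2.52
r_new = 0.9048

0.9048


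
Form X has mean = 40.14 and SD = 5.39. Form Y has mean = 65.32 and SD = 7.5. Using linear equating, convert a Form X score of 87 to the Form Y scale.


slope = SD_Y / SD_X = 7.5 / 5.39 ~ 1.3915
intercept = mean_Y - slope * mean_X = 65.32 - (7.5 / 5.39) * 40.14 ~ 9.4666
Y = slope * X + intercept. To avoid rounding drift from the rounded slope/intercept, evaluate the equivalent form Y = mean_Y + SD_Y * (X - mean_X) / SD_X at full precision:
Y = 65.32 + 7.5 * (87 - 40.14) / 5.39
Y = 65.32 + 7.5 * 46.86 / 5.39
Y = 65.32 + 351.45 / 5.39
Y = 65.32 + 65.2041
Y = 130.5241

130.5241


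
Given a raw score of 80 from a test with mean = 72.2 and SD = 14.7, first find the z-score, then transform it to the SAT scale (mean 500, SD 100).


z = (X - mean) / SD = (80 - 72.2) / 14.7
z = 7.8 / 14.7
z = 0.5306
SAT-scale = SAT = 500 + 100z
Carry z at full precision (z = 7.8 / 14.7) into the conversion:
SAT-scale = 500 + 100 * (7.8 / 14.7) = 500 + 780 / 14.7
SAT-scale = 500 + 53.0612
SAT-scale = 553.0612

553.0612


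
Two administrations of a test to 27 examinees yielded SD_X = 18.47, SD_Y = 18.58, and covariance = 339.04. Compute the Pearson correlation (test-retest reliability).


r = cov(X,Y) / (SD_X * SD_Y)
r = 339.04 / (18.47 * 18.58)
r = 339.04 / 343.1726
r = 0.988

0.988


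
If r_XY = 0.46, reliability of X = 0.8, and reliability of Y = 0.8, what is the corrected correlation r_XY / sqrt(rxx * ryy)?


r_corrected = rxy / sqrt(rxx * ryy)
= 0.46 / sqrt(0.8 * 0.8)
= 0.46 / sqrt(0.64)
= 0.46 / 0.8
r_corrected = 0.575

0.575


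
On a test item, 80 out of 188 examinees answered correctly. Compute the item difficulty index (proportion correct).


Item difficulty p = number correct / total examinees
p = 80 / 188
p = 0.4255

0.4255


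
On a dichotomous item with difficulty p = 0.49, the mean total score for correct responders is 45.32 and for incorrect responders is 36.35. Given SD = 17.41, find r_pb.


q = 1 - p = 0.51
rpb = ((M1 - M0) / SD) * sqrt(p * q)
rpb = ((45.32 - 36.35) / 17.41) * sqrt(0.49 * 0.51)
rpb = 0.2576

0.2576


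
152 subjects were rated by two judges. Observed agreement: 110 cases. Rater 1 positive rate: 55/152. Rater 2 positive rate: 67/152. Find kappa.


P_o = 110/152 = 0.723684
P_e = (55*67 + 97*85) / 23104 = 0.516361
kappa = (P_o - P_e) / (1 - P_e)
kappa = (0.723684 - 0.516361) / (1 - 0.516361)
kappa = 0.4287

0.4287


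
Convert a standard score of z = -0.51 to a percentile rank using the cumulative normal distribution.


CDF(z) = 0.5 * (1 + erf(z/sqrt(2)))
erf(-0.3606) = -0.3899
CDF = 0.305
Percentile rank = 0.305 * 100 = 30.5

30.5


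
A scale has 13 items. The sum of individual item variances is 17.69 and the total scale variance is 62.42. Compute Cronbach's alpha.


alpha = (k/(k-1)) * (1 - sum(si^2)/s_total^2)
= (13/12) * (1 - 17.69/62.42)
alpha = 0.7763

0.7763


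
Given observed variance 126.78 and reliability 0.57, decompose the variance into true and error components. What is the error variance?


var_true = rxx * var_obs = 0.57 * 126.78 = 72.2646
var_error = var_obs - var_true
var_error = 126.78 - 72.2646
var_error = 54.5154

54.5154


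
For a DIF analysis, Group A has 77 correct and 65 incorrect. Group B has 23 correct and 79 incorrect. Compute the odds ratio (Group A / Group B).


Odds_A = 77/65 = 1.1846
Odds_B = 23/79 = 0.2911
OR = Odds_A / Odds_B = 1.1846 / 0.2911
Exactly, OR = (77 * 79) / (65 * 23) = 6083 / 1495
OR = 4.0689

4.0689


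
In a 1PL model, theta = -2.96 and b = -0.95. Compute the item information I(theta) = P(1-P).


P = 1/(1+exp(-(-2.96--0.95))) = 0.1182
I = P*(1-P) = 0.1182 * 0.8818
I = 0.1042

0.1042


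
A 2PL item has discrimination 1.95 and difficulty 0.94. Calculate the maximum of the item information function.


For 2PL, max info at theta = b = 0.94
I_max = a^2 / 4 = 1.95^2 / 4
= 3.8025 / 4
I_max = 0.9506

0.9506


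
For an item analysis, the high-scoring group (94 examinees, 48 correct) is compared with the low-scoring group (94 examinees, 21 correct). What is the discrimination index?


p_upper = 48/94 = 0.5106
p_lower = 21/94 = 0.2234
D = 0.5106 - 0.2234 = 0.2872

0.2872


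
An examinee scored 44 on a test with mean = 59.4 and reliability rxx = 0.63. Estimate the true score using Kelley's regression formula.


T_est = rxx * X + (1 - rxx) * mean
T_est = 0.63 * 44 + 0.37 * 59.4
T_est = 27.72 + 21.978
T_est = 49.698

49.698


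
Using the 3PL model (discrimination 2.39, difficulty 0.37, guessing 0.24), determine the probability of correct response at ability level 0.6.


logit = 2.39*(0.6 - 0.37) = 0.5497
P* = 1/(1 + exp(-0.5497)) = 0.6341
P = 0.24 + (1 - 0.24) * 0.6341
P = 0.7219

0.7219


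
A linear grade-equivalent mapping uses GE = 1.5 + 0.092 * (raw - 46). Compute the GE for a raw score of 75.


raw - median = 75 - 46 = 29
slope * diff = 0.092 * 29 = 2.668
GE = 1.5 + 2.668
GE = 4.168

4.168


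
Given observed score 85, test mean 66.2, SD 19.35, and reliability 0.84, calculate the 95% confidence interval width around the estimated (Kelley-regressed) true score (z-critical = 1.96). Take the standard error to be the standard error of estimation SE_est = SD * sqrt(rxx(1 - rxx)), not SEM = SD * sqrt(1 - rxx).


True score estimate = 0.84*85 + 0.16*66.2 = 81.992
SE_est = SD * sqrt(rxx * (1 - rxx)) = 19.35 * sqrt(0.84 * 0.16) = 19.35 * sqrt(0.1344) = 7.093827
CI = T_est +/- z * SE_est, so width = 2 * z * SE_est = 2 * 1.96 * 7.093827
Width = 27.8078

27.8078


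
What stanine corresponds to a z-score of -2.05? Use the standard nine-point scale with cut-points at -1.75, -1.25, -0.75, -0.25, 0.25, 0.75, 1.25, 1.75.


Stanine boundaries: [-1.75, -1.25, -0.75, -0.25, 0.25, 0.75, 1.25, 1.75]
z = -2.05
Check each boundary:
  z < -1.75
  z < -1.25
  z < -0.75
  z < -0.25
  z < 0.25
  z < 0.75
  z < 1.25
  z < 1.75
Highest qualifying boundary gives stanine = 1

1


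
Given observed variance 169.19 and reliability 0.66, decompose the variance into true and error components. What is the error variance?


var_true = rxx * var_obs = 0.66 * 169.19 = 111.6654
var_error = var_obs - var_true
var_error = 169.19 - 111.6654
var_error = 57.5246

57.5246


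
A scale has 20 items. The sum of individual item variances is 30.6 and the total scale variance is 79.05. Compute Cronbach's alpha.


alpha = (k/(k-1)) * (1 - sum(si^2)/s_total^2)
= (20/19) * (1 - 30.6/79.05)
alpha = 0.6452

0.6452


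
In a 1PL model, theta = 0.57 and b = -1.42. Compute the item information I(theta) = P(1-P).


P = 1/(1+exp(-(0.57--1.42))) = 0.8797
I = P*(1-P) = 0.8797 * 0.1203
I = 0.1058

0.1058


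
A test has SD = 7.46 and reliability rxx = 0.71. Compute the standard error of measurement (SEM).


SEM = SD * sqrt(1 - rxx)
SEM = 7.46 * sqrt(1 - 0.71)
SEM = 7.46 * sqrt(0.29) = 7.46 * 0.538516
SEM = 4.0173

4.0173


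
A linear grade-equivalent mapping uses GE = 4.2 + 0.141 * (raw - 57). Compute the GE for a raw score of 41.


raw - median = 41 - 57 = -16
slope * diff = 0.141 * -16 = -2.256
GE = 4.2 + -2.256
GE = 1.944

1.944


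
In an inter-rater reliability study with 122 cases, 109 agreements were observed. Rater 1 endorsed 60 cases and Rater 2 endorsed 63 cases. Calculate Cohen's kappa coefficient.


P_o = 109/122 = 0.893443
P_e = (60*63 + 62*59) / 14884 = 0.499731
kappa = (P_o - P_e) / (1 - P_e)
kappa = (0.893443 - 0.499731) / (1 - 0.499731)
kappa = 0.787

0.787


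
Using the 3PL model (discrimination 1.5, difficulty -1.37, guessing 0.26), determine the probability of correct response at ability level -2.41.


logit = 1.5*(-2.41 - -1.37) = -1.56
P* = 1/(1 + exp(--1.56)) = 0.1736
P = 0.26 + (1 - 0.26) * 0.1736
P = 0.3885

0.3885


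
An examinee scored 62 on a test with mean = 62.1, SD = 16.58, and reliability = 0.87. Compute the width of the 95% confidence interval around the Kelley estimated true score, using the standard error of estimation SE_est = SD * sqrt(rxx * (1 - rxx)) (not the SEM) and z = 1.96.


True score estimate = 0.87*62 + 0.13*62.1 = 62.013
SE_est = SD * sqrt(rxx * (1 - rxx)) = 16.58 * sqrt(0.87 * 0.13) = 16.58 * sqrt(0.1131) = 5.575911
CI = T_est +/- z * SE_est, so width = 2 * z * SE_est = 2 * 1.96 * 5.575911
Width = 21.8576

21.8576


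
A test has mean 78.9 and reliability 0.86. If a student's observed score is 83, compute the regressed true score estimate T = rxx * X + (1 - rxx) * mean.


T_est = rxx * X + (1 - rxx) * mean
T_est = 0.86 * 83 + 0.14 * 78.9
T_est = 71.38 + 11.046
T_est = 82.426

82.426


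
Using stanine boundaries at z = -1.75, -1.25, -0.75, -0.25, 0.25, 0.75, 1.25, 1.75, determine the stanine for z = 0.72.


Stanine boundaries: [-1.75, -1.25, -0.75, -0.25, 0.25, 0.75, 1.25, 1.75]
z = 0.72
Check each boundary:
  z >= -1.75 -> could be stanine 2
  z >= -1.25 -> could be stanine 3
  z >= -0.75 -> could be stanine 4
  z >= -0.25 -> could be stanine 5
  z >= 0.25 -> could be stanine 6
  z < 0.75
  z < 1.25
  z < 1.75
Highest qualifying boundary gives stanine = 6

6


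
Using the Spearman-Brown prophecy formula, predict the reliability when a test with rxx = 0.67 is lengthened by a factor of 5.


r_new = (n * rxx) / (1 + (n-1) * rxx)
r_new = (5 * 0.67) / (1 + 4 * 0.67)
r_new = 3.35 / 3.68
r_new = 0.9103

0.9103


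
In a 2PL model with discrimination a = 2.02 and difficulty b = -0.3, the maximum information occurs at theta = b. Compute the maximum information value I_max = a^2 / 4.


For 2PL, max info at theta = b = -0.3
I_max = a^2 / 4 = 2.02^2 / 4
= 4.0804 / 4
I_max = 1.0201

1.0201


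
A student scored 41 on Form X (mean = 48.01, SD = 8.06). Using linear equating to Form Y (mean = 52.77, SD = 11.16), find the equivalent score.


slope = SD_Y / SD_X = 11.16 / 8.06 ~ 1.3846
intercept = mean_Y - slope * mean_X = 52.77 - (11.16 / 8.06) * 48.01 ~ -13.7054
Y = slope * X + intercept. To avoid rounding drift from the rounded slope/intercept, evaluate the equivalent form Y = mean_Y + SD_Y * (X - mean_X) / SD_X at full precision:
Y = 52.77 + 11.16 * (41 - 48.01) / 8.06
Y = 52.77 - 11.16 * 7.01 / 8.06
Y = 52.77 - 78.2316 / 8.06
Y = 52.77 - 9.7062
Y = 43.0638

43.0638


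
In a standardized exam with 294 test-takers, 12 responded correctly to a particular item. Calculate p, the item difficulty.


Item difficulty p = number correct / total examinees
p = 12 / 294
p = 0.0408

0.0408


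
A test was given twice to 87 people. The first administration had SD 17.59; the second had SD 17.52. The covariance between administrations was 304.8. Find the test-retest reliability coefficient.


r = cov(X,Y) / (SD_X * SD_Y)
r = 304.8 / (17.59 * 17.52)
r = 304.8 / 308.1768
r = 0.989

0.989


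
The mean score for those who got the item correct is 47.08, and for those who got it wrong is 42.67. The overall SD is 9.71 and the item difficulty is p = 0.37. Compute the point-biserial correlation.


q = 1 - p = 0.63
rpb = ((M1 - M0) / SD) * sqrt(p * q)
rpb = ((47.08 - 42.67) / 9.71) * sqrt(0.37 * 0.63)
rpb = 0.2193

0.2193


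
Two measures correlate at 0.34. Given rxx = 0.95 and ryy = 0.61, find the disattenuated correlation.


r_corrected = rxy / sqrt(rxx * ryy)
= 0.34 / sqrt(0.95 * 0.61)
= 0.34 / sqrt(0.5795)
= 0.34 / 0.761249
r_corrected = 0.4466

0.4466


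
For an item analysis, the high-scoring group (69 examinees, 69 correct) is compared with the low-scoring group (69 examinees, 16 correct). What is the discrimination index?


p_upper = 69/69 = 1.0
p_lower = 16/69 = 0.2319
D = 1.0 - 0.2319 = 0.7681

0.7681


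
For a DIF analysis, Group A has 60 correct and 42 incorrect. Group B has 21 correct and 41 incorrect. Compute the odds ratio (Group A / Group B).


Odds_A = 60/42 = 1.4286
Odds_B = 21/41 = 0.5122
OR = Odds_A / Odds_B = 1.4286 / 0.5122
Exactly, OR = (60 * 41) / (42 * 21) = 2460 / 882
OR = 2.7891

2.7891


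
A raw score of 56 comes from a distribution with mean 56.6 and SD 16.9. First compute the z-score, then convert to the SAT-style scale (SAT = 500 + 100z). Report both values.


z = (X - mean) / SD = (56 - 56.6) / 16.9
z = -0.6 / 16.9
z = -0.0355
SAT-scale = SAT = 500 + 100z
Carry z at full precision (z = -0.6 / 16.9) into the conversion:
SAT-scale = 500 + 100 * (-0.6 / 16.9) = 500 + -60 / 16.9
SAT-scale = 500 + -3.5503
SAT-scale = 496.4497

496.4497


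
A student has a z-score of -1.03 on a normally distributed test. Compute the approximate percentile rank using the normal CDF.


CDF(z) = 0.5 * (1 + erf(z/sqrt(2)))
erf(-0.7283) = -0.697
CDF = 0.1515
Percentile rank = 0.1515 * 100 = 15.15

15.15


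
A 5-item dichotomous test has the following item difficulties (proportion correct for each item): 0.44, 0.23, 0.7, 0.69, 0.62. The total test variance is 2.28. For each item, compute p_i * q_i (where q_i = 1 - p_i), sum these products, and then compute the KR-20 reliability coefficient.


For each item, compute p_i * q_i:
  Item 1: 0.44 * 0.56 = 0.2464
  Item 2: 0.23 * 0.77 = 0.1771
  Item 3: 0.7 * 0.3 = 0.21
  Item 4: 0.69 * 0.31 = 0.2139
  Item 5: 0.62 * 0.38 = 0.2356
Sum(p_i * q_i) = 0.2464 + 0.1771 + 0.21 + 0.2139 + 0.2356 = 1.083
KR-20 = (k/(k-1)) * (1 - Sum(p_i*q_i) / Var_total)
= (5/4) * (1 - 1.083/2.28)
= 1.25 * 0.525
KR-20 = 0.6562

0.6562


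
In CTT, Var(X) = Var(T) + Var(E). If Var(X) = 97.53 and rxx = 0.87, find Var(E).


var_true = rxx * var_obs = 0.87 * 97.53 = 84.8511
var_error = var_obs - var_true
var_error = 97.53 - 84.8511
var_error = 12.6789

12.6789


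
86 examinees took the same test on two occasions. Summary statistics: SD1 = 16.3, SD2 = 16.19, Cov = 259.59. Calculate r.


r = cov(X,Y) / (SD_X * SD_Y)
r = 259.59 / (16.3 * 16.19)
r = 259.59 / 263.897
r = 0.9837

0.9837


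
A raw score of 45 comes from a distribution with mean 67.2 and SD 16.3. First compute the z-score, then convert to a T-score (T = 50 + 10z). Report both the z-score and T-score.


z = (X - mean) / SD = (45 - 67.2) / 16.3
z = -22.2 / 16.3
z = -1.362
T-score = T = 50 + 10z
Carry z at full precision (z = -22.2 / 16.3) into the conversion:
T-score = 50 + 10 * (-22.2 / 16.3) = 50 + -222 / 16.3
T-score = 50 + -13.6196
T-score = 36.3804

36.3804


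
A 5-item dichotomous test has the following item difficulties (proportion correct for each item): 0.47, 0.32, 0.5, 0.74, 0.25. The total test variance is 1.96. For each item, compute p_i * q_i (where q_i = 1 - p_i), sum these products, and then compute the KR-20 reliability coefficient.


For each item, compute p_i * q_i:
  Item 1: 0.47 * 0.53 = 0.2491
  Item 2: 0.32 * 0.68 = 0.2176
  Item 3: 0.5 * 0.5 = 0.25
  Item 4: 0.74 * 0.26 = 0.1924
  Item 5: 0.25 * 0.75 = 0.1875
Sum(p_i * q_i) = 0.2491 + 0.2176 + 0.25 + 0.1924 + 0.1875 = 1.0966
KR-20 = (k/(k-1)) * (1 - Sum(p_i*q_i) / Var_total)
= (5/4) * (1 - 1.0966/1.96)
= 1.25 * 0.4405
KR-20 = 0.5506

0.5506


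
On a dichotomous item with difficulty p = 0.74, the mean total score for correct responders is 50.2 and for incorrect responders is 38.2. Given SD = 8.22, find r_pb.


q = 1 - p = 0.26
rpb = ((M1 - M0) / SD) * sqrt(p * q)
rpb = ((50.2 - 38.2) / 8.22) * sqrt(0.74 * 0.26)
rpb = 0.6403

0.6403


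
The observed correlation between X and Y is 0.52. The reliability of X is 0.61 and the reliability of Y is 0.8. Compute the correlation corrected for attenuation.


r_corrected = rxy / sqrt(rxx * ryy)
= 0.52 / sqrt(0.61 * 0.8)
= 0.52 / sqrt(0.488)
= 0.52 / 0.69857
r_corrected = 0.7444

0.7444


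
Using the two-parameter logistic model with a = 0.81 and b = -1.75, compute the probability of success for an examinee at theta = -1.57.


a*(theta - b) = 0.81 * (-1.57 - -1.75) = 0.1458
exp(-0.1458) = 0.8643
P = 1 / (1 + 0.8643)
P = 0.5364

0.5364


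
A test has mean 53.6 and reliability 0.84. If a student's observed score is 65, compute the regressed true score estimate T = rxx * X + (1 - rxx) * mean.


T_est = rxx * X + (1 - rxx) * mean
T_est = 0.84 * 65 + 0.16 * 53.6
T_est = 54.6 + 8.576
T_est = 63.176

63.176


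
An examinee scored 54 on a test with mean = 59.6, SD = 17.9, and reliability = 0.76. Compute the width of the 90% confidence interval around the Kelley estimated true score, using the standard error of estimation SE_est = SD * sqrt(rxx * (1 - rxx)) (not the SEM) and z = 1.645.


True score estimate = 0.76*54 + 0.24*59.6 = 55.344
SE_est = SD * sqrt(rxx * (1 - rxx)) = 17.9 * sqrt(0.76 * 0.24) = 17.9 * sqrt(0.1824) = 7.644788
CI = T_est +/- z * SE_est, so width = 2 * z * SE_est = 2 * 1.645 * 7.644788
Width = 25.1514

25.1514


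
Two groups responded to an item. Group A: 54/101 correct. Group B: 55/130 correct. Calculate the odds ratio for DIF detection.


Odds_A = 54/47 = 1.1489
Odds_B = 55/75 = 0.7333
OR = Odds_A / Odds_B = 1.1489 / 0.7333
Exactly, OR = (54 * 75) / (47 * 55) = 4050 / 2585
OR = 1.5667

1.5667


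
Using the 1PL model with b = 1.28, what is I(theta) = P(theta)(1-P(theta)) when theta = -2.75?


P = 1/(1+exp(-(-2.75-1.28))) = 0.0175
I = P*(1-P) = 0.0175 * 0.9825
I = 0.0172

0.0172


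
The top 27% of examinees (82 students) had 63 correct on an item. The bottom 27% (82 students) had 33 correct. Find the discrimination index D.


p_upper = 63/82 = 0.7683
p_lower = 33/82 = 0.4024
D = 0.7683 - 0.4024 = 0.3659

0.3659


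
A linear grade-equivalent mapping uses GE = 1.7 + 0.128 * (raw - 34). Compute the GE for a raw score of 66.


raw - median = 66 - 34 = 32
slope * diff = 0.128 * 32 = 4.096
GE = 1.7 + 4.096
GE = 5.796

5.796


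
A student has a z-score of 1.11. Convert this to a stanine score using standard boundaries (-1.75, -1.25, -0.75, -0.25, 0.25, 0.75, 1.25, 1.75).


Stanine boundaries: [-1.75, -1.25, -0.75, -0.25, 0.25, 0.75, 1.25, 1.75]
z = 1.11
Check each boundary:
  z >= -1.75 -> could be stanine 2
  z >= -1.25 -> could be stanine 3
  z >= -0.75 -> could be stanine 4
  z >= -0.25 -> could be stanine 5
  z >= 0.25 -> could be stanine 6
  z >= 0.75 -> could be stanine 7
  z < 1.25
  z < 1.75
Highest qualifying boundary gives stanine = 7

7


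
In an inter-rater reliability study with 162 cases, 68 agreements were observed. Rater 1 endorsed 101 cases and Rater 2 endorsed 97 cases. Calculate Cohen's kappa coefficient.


P_o = 68/162 = 0.419753
P_e = (101*97 + 61*65) / 26244 = 0.524387
kappa = (P_o - P_e) / (1 - P_e)
kappa = (0.419753 - 0.524387) / (1 - 0.524387)
kappa = -0.22

-0.22


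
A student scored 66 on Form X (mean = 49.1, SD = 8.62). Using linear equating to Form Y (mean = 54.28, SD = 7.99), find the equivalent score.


slope = SD_Y / SD_X = 7.99 / 8.62 ~ 0.9269
intercept = mean_Y - slope * mean_X = 54.28 - (7.99 / 8.62) * 49.1 ~ 8.7685
Y = slope * X + intercept. To avoid rounding drift from the rounded slope/intercept, evaluate the equivalent form Y = mean_Y + SD_Y * (X - mean_X) / SD_X at full precision:
Y = 54.28 + 7.99 * (66 - 49.1) / 8.62
Y = 54.28 + 7.99 * 16.9 / 8.62
Y = 54.28 + 135.031 / 8.62
Y = 54.28 + 15.6648
Y = 69.9448

69.9448


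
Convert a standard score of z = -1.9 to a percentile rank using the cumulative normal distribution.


CDF(z) = 0.5 * (1 + erf(z/sqrt(2)))
erf(-1.3435) = -0.9426
CDF = 0.0287
Percentile rank = 0.0287 * 100 = 2.87

2.87


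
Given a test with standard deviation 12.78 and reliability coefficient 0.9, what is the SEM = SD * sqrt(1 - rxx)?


SEM = SD * sqrt(1 - rxx)
SEM = 12.78 * sqrt(1 - 0.9)
SEM = 12.78 * sqrt(0.1) = 12.78 * 0.316228
SEM = 4.0414

4.0414


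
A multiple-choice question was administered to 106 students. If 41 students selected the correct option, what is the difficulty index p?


Item difficulty p = number correct / total examinees
p = 41 / 106
p = 0.3868

0.3868


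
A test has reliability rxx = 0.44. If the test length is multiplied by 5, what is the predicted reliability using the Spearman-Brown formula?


r_new = (n * rxx) / (1 + (n-1) * rxx)
r_new = (5 * 0.44) / (1 + 4 * 0.44)
r_new = 2.2 / 2.76
r_new = 0.7971

0.7971


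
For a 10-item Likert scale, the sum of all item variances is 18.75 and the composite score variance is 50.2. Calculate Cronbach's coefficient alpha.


alpha = (k/(k-1)) * (1 - sum(si^2)/s_total^2)
= (10/9) * (1 - 18.75/50.2)
alpha = 0.6961

0.6961


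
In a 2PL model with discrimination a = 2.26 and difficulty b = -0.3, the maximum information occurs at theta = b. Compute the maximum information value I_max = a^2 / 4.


For 2PL, max info at theta = b = -0.3
I_max = a^2 / 4 = 2.26^2 / 4
= 5.1076 / 4
I_max = 1.2769

1.2769


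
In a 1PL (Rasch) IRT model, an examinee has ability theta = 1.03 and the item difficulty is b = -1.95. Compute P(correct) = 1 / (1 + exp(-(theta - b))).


theta - b = 1.03 - -1.95 = 2.98
exp(-(theta - b)) = exp(-2.98) = 0.0508
P = 1 / (1 + 0.0508)
P = 0.9517

0.9517


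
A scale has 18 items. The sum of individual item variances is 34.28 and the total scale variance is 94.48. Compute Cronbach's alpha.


alpha = (k/(k-1)) * (1 - sum(si^2)/s_total^2)
= (18/17) * (1 - 34.28/94.48)
alpha = 0.6747

0.6747


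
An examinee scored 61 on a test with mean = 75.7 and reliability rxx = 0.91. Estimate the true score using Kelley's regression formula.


T_est = rxx * X + (1 - rxx) * mean
T_est = 0.91 * 61 + 0.09 * 75.7
T_est = 55.51 + 6.813
T_est = 62.323

62.323


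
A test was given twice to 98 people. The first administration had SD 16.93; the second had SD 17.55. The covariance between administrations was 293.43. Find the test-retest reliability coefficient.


r = cov(X,Y) / (SD_X * SD_Y)
r = 293.43 / (16.93 * 17.55)
r = 293.43 / 297.1215
r = 0.9876

0.9876


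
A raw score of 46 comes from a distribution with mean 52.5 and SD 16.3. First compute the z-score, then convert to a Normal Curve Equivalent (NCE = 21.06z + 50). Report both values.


z = (X - mean) / SD = (46 - 52.5) / 16.3
z = -6.5 / 16.3
z = -0.3988
NCE = NCE = 21.06z + 50
Carry z at full precision (z = -6.5 / 16.3) into the conversion:
NCE = 21.06 * (-6.5 / 16.3) + 50 = -136.89 / 16.3 + 50
NCE = -8.3982 + 50
NCE = 41.6018

41.6018


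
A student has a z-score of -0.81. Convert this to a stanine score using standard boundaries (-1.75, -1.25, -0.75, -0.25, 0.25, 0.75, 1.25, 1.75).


Stanine boundaries: [-1.75, -1.25, -0.75, -0.25, 0.25, 0.75, 1.25, 1.75]
z = -0.81
Check each boundary:
  z >= -1.75 -> could be stanine 2
  z >= -1.25 -> could be stanine 3
  z < -0.75
  z < -0.25
  z < 0.25
  z < 0.75
  z < 1.25
  z < 1.75
Highest qualifying boundary gives stanine = 3

3


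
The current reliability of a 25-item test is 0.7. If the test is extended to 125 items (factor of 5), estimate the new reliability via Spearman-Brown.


r_new = (n * rxx) / (1 + (n-1) * rxx)
r_new = (5 * 0.7) / (1 + 4 * 0.7)
r_new = 3.5 / 3.8
r_new = 0.9211

0.9211


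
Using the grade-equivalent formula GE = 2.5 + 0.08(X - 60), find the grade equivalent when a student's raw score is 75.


raw - median = 75 - 60 = 15
slope * diff = 0.08 * 15 = 1.2
GE = 2.5 + 1.2
GE = 3.7

3.7


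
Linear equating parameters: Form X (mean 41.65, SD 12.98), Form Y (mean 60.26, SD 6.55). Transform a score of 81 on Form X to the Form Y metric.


slope = SD_Y / SD_X = 6.55 / 12.98 ~ 0.5046
intercept = mean_Y - slope * mean_X = 60.26 - (6.55 / 12.98) * 41.65 ~ 39.2425
Y = slope * X + intercept. To avoid rounding drift from the rounded slope/intercept, evaluate the equivalent form Y = mean_Y + SD_Y * (X - mean_X) / SD_X at full precision:
Y = 60.26 + 6.55 * (81 - 41.65) / 12.98
Y = 60.26 + 6.55 * 39.35 / 12.98
Y = 60.26 + 257.7425 / 12.98
Y = 60.26 + 19.8569
Y = 80.1169

80.1169


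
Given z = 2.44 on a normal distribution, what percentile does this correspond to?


CDF(z) = 0.5 * (1 + erf(z/sqrt(2)))
erf(1.7253) = 0.9853
CDF = 0.9927
Percentile rank = 0.9927 * 100 = 99.27

99.27


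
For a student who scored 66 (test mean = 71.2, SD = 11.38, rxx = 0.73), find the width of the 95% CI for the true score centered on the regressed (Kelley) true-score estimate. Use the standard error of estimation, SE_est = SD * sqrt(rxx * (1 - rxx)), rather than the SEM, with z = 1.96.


True score estimate = 0.73*66 + 0.27*71.2 = 67.404
SE_est = SD * sqrt(rxx * (1 - rxx)) = 11.38 * sqrt(0.73 * 0.27) = 11.38 * sqrt(0.1971) = 5.052259
CI = T_est +/- z * SE_est, so width = 2 * z * SE_est = 2 * 1.96 * 5.052259
Width = 19.8049

19.8049


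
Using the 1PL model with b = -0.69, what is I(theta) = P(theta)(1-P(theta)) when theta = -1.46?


P = 1/(1+exp(-(-1.46--0.69))) = 0.3165
I = P*(1-P) = 0.3165 * 0.6835
I = 0.2163

0.2163


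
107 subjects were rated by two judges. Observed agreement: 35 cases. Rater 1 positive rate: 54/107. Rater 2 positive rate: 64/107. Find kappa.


P_o = 35/107 = 0.327103
P_e = (54*64 + 53*43) / 11449 = 0.500917
kappa = (P_o - P_e) / (1 - P_e)
kappa = (0.327103 - 0.500917) / (1 - 0.500917)
kappa = -0.3483

-0.3483


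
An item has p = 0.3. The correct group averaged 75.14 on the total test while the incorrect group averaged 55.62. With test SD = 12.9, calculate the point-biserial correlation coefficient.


q = 1 - p = 0.7
rpb = ((M1 - M0) / SD) * sqrt(p * q)
rpb = ((75.14 - 55.62) / 12.9) * sqrt(0.3 * 0.7)
rpb = 0.6934

0.6934


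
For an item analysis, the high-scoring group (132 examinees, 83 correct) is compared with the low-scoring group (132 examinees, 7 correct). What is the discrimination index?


p_upper = 83/132 = 0.6288
p_lower = 7/132 = 0.053
D = 0.6288 - 0.053 = 0.5758

0.5758


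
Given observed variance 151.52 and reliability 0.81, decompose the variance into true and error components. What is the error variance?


var_true = rxx * var_obs = 0.81 * 151.52 = 122.7312
var_error = var_obs - var_true
var_error = 151.52 - 122.7312
var_error = 28.7888

28.7888


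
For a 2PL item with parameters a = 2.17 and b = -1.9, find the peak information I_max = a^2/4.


For 2PL, max info at theta = b = -1.9
I_max = a^2 / 4 = 2.17^2 / 4
= 4.7089 / 4
I_max = 1.1772

1.1772


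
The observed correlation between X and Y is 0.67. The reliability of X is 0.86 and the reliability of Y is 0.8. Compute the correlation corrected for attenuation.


r_corrected = rxy / sqrt(rxx * ryy)
= 0.67 / sqrt(0.86 * 0.8)
= 0.67 / sqrt(0.688)
= 0.67 / 0.829458
r_corrected = 0.8078

0.8078


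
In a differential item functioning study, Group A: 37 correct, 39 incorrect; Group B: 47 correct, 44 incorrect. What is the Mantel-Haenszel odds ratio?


Odds_A = 37/39 = 0.9487
Odds_B = 47/44 = 1.0682
OR = Odds_A / Odds_B = 0.9487 / 1.0682
Exactly, OR = (37 * 44) / (39 * 47) = 1628 / 1833
OR = 0.8882

0.8882


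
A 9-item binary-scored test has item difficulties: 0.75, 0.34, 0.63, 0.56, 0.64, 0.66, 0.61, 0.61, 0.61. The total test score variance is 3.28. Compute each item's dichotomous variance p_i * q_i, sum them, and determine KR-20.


For each item, compute p_i * q_i:
  Item 1: 0.75 * 0.25 = 0.1875
  Item 2: 0.34 * 0.66 = 0.2244
  Item 3: 0.63 * 0.37 = 0.2331
  Item 4: 0.56 * 0.44 = 0.2464
  Item 5: 0.64 * 0.36 = 0.2304
  Item 6: 0.66 * 0.34 = 0.2244
  Item 7: 0.61 * 0.39 = 0.2379
  Item 8: 0.61 * 0.39 = 0.2379
  Item 9: 0.61 * 0.39 = 0.2379
Sum(p_i * q_i) = 0.1875 + 0.2244 + 0.2331 + 0.2464 + 0.2304 + 0.2244 + 0.2379 + 0.2379 + 0.2379 = 2.0599
KR-20 = (k/(k-1)) * (1 - Sum(p_i*q_i) / Var_total)
= (9/8) * (1 - 2.0599/3.28)
= 1.125 * 0.372
KR-20 = 0.4185

0.4185


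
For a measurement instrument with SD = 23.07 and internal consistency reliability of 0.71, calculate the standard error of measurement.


SEM = SD * sqrt(1 - rxx)
SEM = 23.07 * sqrt(1 - 0.71)
SEM = 23.07 * sqrt(0.29) = 23.07 * 0.538516
SEM = 12.4236

12.4236


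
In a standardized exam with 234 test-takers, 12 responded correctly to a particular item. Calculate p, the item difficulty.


Item difficulty p = number correct / total examinees
p = 12 / 234
p = 0.0513

0.0513


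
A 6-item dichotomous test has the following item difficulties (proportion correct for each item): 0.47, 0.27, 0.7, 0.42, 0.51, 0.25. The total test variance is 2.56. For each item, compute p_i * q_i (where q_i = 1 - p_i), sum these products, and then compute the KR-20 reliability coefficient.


For each item, compute p_i * q_i:
  Item 1: 0.47 * 0.53 = 0.2491
  Item 2: 0.27 * 0.73 = 0.1971
  Item 3: 0.7 * 0.3 = 0.21
  Item 4: 0.42 * 0.58 = 0.2436
  Item 5: 0.51 * 0.49 = 0.2499
  Item 6: 0.25 * 0.75 = 0.1875
Sum(p_i * q_i) = 0.2491 + 0.1971 + 0.21 + 0.2436 + 0.2499 + 0.1875 = 1.3372
KR-20 = (k/(k-1)) * (1 - Sum(p_i*q_i) / Var_total)
= (6/5) * (1 - 1.3372/2.56)
= 1.2 * 0.4777
KR-20 = 0.5732

0.5732


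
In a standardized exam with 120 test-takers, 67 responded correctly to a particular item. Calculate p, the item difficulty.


Item difficulty p = number correct / total examinees
p = 67 / 120
p = 0.5583

0.5583


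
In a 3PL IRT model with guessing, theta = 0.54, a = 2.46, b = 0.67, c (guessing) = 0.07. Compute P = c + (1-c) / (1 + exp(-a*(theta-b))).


logit = 2.46*(0.54 - 0.67) = -0.3198
P* = 1/(1 + exp(--0.3198)) = 0.4207
P = 0.07 + (1 - 0.07) * 0.4207
P = 0.4613

0.4613


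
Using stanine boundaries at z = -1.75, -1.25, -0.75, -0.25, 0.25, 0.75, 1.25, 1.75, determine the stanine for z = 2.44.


Stanine boundaries: [-1.75, -1.25, -0.75, -0.25, 0.25, 0.75, 1.25, 1.75]
z = 2.44
Check each boundary:
  z >= -1.75 -> could be stanine 2
  z >= -1.25 -> could be stanine 3
  z >= -0.75 -> could be stanine 4
  z >= -0.25 -> could be stanine 5
  z >= 0.25 -> could be stanine 6
  z >= 0.75 -> could be stanine 7
  z >= 1.25 -> could be stanine 8
  z >= 1.75 -> could be stanine 9
Highest qualifying boundary gives stanine = 9

9


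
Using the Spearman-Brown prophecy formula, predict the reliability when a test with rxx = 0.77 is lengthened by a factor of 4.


r_new = (n * rxx) / (1 + (n-1) * rxx)
r_new = (4 * 0.77) / (1 + 3 * 0.77)
r_new = 3.08 / 3.31
r_new = 0.9305

0.9305


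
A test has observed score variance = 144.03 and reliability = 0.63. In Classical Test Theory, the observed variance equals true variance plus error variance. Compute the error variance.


var_true = rxx * var_obs = 0.63 * 144.03 = 90.7389
var_error = var_obs - var_true
var_error = 144.03 - 90.7389
var_error = 53.2911

53.2911


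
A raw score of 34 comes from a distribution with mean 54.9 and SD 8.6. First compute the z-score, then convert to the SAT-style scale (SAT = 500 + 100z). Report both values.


z = (X - mean) / SD = (34 - 54.9) / 8.6
z = -20.9 / 8.6
z = -2.4302
SAT-scale = SAT = 500 + 100z
Carry z at full precision (z = -20.9 / 8.6) into the conversion:
SAT-scale = 500 + 100 * (-20.9 / 8.6) = 500 + -2090 / 8.6
SAT-scale = 500 + -243.0233
SAT-scale = 256.9767

256.9767


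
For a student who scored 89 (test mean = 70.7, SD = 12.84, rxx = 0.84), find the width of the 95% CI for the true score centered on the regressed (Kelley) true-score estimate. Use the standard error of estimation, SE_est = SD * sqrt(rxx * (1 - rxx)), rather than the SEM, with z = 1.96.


True score estimate = 0.84*89 + 0.16*70.7 = 86.072
SE_est = SD * sqrt(rxx * (1 - rxx)) = 12.84 * sqrt(0.84 * 0.16) = 12.84 * sqrt(0.1344) = 4.707222
CI = T_est +/- z * SE_est, so width = 2 * z * SE_est = 2 * 1.96 * 4.707222
Width = 18.4523

18.4523


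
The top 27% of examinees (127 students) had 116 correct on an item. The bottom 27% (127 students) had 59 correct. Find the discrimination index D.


p_upper = 116/127 = 0.9134
p_lower = 59/127 = 0.4646
D = 0.9134 - 0.4646 = 0.4488

0.4488


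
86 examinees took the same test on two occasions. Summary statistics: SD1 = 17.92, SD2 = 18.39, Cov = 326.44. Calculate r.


r = cov(X,Y) / (SD_X * SD_Y)
r = 326.44 / (17.92 * 18.39)
r = 326.44 / 329.5488
r = 0.9906

0.9906


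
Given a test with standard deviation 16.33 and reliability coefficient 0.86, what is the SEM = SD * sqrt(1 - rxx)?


SEM = SD * sqrt(1 - rxx)
SEM = 16.33 * sqrt(1 - 0.86)
SEM = 16.33 * sqrt(0.14) = 16.33 * 0.374166
SEM = 6.1101

6.1101


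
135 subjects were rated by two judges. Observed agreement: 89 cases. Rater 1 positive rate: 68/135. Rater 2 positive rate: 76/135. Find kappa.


P_o = 89/135 = 0.659259
P_e = (68*76 + 67*59) / 18225 = 0.500466
kappa = (P_o - P_e) / (1 - P_e)
kappa = (0.659259 - 0.500466) / (1 - 0.500466)
kappa = 0.3179

0.3179


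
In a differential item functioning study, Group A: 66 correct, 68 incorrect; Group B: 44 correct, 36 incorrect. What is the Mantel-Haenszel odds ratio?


Odds_A = 66/68 = 0.9706
Odds_B = 44/36 = 1.2222
OR = Odds_A / Odds_B = 0.9706 / 1.2222
Exactly, OR = (66 * 36) / (68 * 44) = 2376 / 2992
OR = 0.7941

0.7941


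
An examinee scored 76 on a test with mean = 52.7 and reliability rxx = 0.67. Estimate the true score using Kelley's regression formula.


T_est = rxx * X + (1 - rxx) * mean
T_est = 0.67 * 76 + 0.33 * 52.7
T_est = 50.92 + 17.391
T_est = 68.311

68.311


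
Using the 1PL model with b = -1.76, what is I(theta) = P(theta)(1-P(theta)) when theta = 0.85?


P = 1/(1+exp(-(0.85--1.76))) = 0.9315
I = P*(1-P) = 0.9315 * 0.0685
I = 0.0638

0.0638


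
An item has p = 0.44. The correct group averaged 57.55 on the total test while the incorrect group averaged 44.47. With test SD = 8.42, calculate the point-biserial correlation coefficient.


q = 1 - p = 0.56
rpb = ((M1 - M0) / SD) * sqrt(p * q)
rpb = ((57.55 - 44.47) / 8.42) * sqrt(0.44 * 0.56)
rpb = 0.7711

0.7711


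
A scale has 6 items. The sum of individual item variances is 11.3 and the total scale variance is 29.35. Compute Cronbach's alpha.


alpha = (k/(k-1)) * (1 - sum(si^2)/s_total^2)
= (6/5) * (1 - 11.3/29.35)
alpha = 0.738

0.738


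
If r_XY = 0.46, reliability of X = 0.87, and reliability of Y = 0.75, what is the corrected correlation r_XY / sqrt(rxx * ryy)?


r_corrected = rxy / sqrt(rxx * ryy)
= 0.46 / sqrt(0.87 * 0.75)
= 0.46 / sqrt(0.6525)
= 0.46 / 0.807775
r_corrected = 0.5695

0.5695


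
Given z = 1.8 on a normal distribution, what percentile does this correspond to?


CDF(z) = 0.5 * (1 + erf(z/sqrt(2)))
erf(1.2728) = 0.9281
CDF = 0.9641
Percentile rank = 0.9641 * 100 = 96.41

96.41


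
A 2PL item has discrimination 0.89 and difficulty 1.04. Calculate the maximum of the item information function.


For 2PL, max info at theta = b = 1.04
I_max = a^2 / 4 = 0.89^2 / 4
= 0.7921 / 4
I_max = 0.198

0.198


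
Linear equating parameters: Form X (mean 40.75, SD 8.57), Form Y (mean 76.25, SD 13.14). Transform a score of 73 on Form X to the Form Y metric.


slope = SD_Y / SD_X = 13.14 / 8.57 ~ 1.5333
intercept = mean_Y - slope * mean_X = 76.25 - (13.14 / 8.57) * 40.75 ~ 13.7698
Y = slope * X + intercept. To avoid rounding drift from the rounded slope/intercept, evaluate the equivalent form Y = mean_Y + SD_Y * (X - mean_X) / SD_X at full precision:
Y = 76.25 + 13.14 * (73 - 40.75) / 8.57
Y = 76.25 + 13.14 * 32.25 / 8.57
Y = 76.25 + 423.765 / 8.57
Y = 76.25 + 49.4475
Y = 125.6975

125.6975


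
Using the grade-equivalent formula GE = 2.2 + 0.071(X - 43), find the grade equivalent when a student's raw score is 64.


raw - median = 64 - 43 = 21
slope * diff = 0.071 * 21 = 1.491
GE = 2.2 + 1.491
GE = 3.691

3.691


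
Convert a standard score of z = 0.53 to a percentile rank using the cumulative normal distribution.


CDF(z) = 0.5 * (1 + erf(z/sqrt(2)))
erf(0.3748) = 0.4039
CDF = 0.7019
Percentile rank = 0.7019 * 100 = 70.19

70.19


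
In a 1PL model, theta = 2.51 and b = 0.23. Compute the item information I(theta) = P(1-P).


P = 1/(1+exp(-(2.51-0.23))) = 0.9072
I = P*(1-P) = 0.9072 * 0.0928
I = 0.0842

0.0842


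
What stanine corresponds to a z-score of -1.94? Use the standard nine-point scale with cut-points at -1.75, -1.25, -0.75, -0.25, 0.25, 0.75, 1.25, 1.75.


Stanine boundaries: [-1.75, -1.25, -0.75, -0.25, 0.25, 0.75, 1.25, 1.75]
z = -1.94
Check each boundary:
  z < -1.75
  z < -1.25
  z < -0.75
  z < -0.25
  z < 0.25
  z < 0.75
  z < 1.25
  z < 1.75
Highest qualifying boundary gives stanine = 1

1


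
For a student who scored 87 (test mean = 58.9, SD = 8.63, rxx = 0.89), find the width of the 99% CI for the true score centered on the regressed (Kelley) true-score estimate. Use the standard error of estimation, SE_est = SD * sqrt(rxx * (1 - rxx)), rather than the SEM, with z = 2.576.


True score estimate = 0.89*87 + 0.11*58.9 = 83.909
SE_est = SD * sqrt(rxx * (1 - rxx)) = 8.63 * sqrt(0.89 * 0.11) = 8.63 * sqrt(0.0979) = 2.700239
CI = T_est +/- z * SE_est, so width = 2 * z * SE_est = 2 * 2.576 * 2.700239
Width = 13.9116

13.9116


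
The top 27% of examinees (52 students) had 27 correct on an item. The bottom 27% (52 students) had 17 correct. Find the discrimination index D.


p_upper = 27/52 = 0.5192
p_lower = 17/52 = 0.3269
D = 0.5192 - 0.3269 = 0.1923

0.1923


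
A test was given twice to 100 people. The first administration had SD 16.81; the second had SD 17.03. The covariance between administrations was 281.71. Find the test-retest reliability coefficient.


r = cov(X,Y) / (SD_X * SD_Y)
r = 281.71 / (16.81 * 17.03)
r = 281.71 / 286.2743
r = 0.9841

0.9841


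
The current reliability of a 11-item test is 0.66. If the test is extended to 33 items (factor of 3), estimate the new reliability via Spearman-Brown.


r_new = (n * rxx) / (1 + (n-1) * rxx)
r_new = (3 * 0.66) / (1 + 2 * 0.66)
r_new = 1.98 / 2.32
r_new = 0.8534

0.8534


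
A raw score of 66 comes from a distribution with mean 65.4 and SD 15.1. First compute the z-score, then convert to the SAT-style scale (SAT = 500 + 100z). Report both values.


z = (X - mean) / SD = (66 - 65.4) / 15.1
z = 0.6 / 15.1
z = 0.0397
SAT-scale = SAT = 500 + 100z
Carry z at full precision (z = 0.6 / 15.1) into the conversion:
SAT-scale = 500 + 100 * (0.6 / 15.1) = 500 + 60 / 15.1
SAT-scale = 500 + 3.9735
SAT-scale = 503.9735

503.9735
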